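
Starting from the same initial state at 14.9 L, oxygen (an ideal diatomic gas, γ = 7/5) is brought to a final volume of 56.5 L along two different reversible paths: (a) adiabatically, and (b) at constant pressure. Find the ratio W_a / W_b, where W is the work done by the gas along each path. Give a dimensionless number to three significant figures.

W_a / W_b ≈ 0.370

Path (a) adiabatic: W = P₁V₁(1 − (V₁/V₂)^(γ−1))/(γ−1) → W_a/(P₁V₁) = 1.033.
Path (b) isobaric: W = P₁(V₂ − V₁) → W_b/(P₁V₁) = 2.792.
W_a / W_b = 1.033 / 2.792 = 0.37.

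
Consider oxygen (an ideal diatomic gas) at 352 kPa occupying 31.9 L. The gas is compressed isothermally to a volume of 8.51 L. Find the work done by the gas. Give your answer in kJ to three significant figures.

Isothermal: W = nRT ln(V₂/V₁) = P₁V₁ ln(V₂/V₁).
P₁V₁ = (352 kPa)(31.9 L) = 11229 J.
W = 11229 × ln(8.51/31.9) = 11229 × -1.321
W_by_gas = -14837 J.

W ≈ -14.8 kJ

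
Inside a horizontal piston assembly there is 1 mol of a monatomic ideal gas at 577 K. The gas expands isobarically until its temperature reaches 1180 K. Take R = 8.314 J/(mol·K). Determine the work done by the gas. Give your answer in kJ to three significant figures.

Isobaric: W = P ΔV = nR ΔT.
W = (1)(8.314)(1180 − 577) = 5013 J.

W ≈ 5.01 kJ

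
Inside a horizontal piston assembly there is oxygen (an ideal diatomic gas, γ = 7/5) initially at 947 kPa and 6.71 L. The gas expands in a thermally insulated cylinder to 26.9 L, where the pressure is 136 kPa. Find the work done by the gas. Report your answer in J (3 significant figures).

Adiabatic: W = (P₁V₁ − P₂V₂)/(γ − 1) with γ = 7/5.
P₁V₁ = 6354 J, P₂V₂ = 3658 J.
W = (6354 − 3658) / 0.4 = 6740 J.

W ≈ 6740 J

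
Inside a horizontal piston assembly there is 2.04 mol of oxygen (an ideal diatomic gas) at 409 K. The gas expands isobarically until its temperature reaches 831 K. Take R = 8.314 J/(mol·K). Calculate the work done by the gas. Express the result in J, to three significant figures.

W ≈ 7160 J

Isobaric: W = P ΔV = nR ΔT.
W = (2.04)(8.314)(831 − 409) = 7157 J.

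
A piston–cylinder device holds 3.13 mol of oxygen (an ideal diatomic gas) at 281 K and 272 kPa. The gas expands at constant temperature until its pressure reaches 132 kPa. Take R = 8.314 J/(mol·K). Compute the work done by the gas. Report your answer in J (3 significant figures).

W ≈ 5290 J

Isothermal process: W = nRT ln(V₂/V₁) = nRT ln(P₁/P₂).
W = (3.13)(8.314)(281) × ln(272/132)
  = 7312 × ln(2.061) = 7312 × 0.723
W_by_gas = 5287 J.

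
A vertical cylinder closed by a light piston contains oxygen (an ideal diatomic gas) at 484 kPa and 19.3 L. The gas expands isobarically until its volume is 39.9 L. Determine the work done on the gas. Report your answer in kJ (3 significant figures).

W ≈ -9.97 kJ

Isobaric: W = P ΔV.
W = (484 kPa)(39.9 − 19.3 L) = (484)(20.6) = 9970 J.
Work on gas = −W_by = -9970 J.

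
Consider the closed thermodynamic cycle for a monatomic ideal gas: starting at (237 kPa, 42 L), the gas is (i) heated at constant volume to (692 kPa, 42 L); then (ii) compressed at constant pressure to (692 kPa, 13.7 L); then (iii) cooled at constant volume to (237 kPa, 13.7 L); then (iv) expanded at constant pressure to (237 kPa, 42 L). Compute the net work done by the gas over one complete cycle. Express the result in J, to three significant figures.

W_net ≈ -12900 J

Constant-volume legs do no work.
W(ii) = (692)(13.7 − 42) = -19584 J; W(iv) = (237)(42 − 13.7) = 6707 J.
W_net = -19584 + 6707 = -12877 J (the counter-clockwise enclosed area).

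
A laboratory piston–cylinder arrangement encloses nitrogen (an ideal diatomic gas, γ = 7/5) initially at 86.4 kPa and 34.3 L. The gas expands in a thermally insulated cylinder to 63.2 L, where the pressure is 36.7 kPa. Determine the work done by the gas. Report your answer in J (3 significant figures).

Adiabatic: W = (P₁V₁ − P₂V₂)/(γ − 1) with γ = 7/5.
P₁V₁ = 2964 J, P₂V₂ = 2319 J.
W = (2964 − 2319) / 0.4 = 1610 J.

W ≈ 1610 J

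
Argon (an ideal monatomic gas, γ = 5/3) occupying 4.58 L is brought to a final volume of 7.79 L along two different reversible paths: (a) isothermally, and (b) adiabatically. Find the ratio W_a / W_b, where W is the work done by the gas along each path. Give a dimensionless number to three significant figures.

Path (a) isothermal: W = P₁V₁ ln(V₂/V₁) → W_a/(P₁V₁) = 0.5311.
Path (b) adiabatic: W = P₁V₁(1 − (V₁/V₂)^(γ−1))/(γ−1) → W_b/(P₁V₁) = 0.4473.
W_a / W_b = 0.5311 / 0.4473 = 1.187.

W_a / W_b ≈ 1.19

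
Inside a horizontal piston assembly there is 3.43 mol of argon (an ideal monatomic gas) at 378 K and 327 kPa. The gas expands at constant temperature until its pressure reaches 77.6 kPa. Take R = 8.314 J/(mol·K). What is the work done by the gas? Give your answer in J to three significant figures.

W ≈ 15500 J

Isothermal process: W = nRT ln(V₂/V₁) = nRT ln(P₁/P₂).
W = (3.43)(8.314)(378) × ln(327/77.6)
  = 10779 × ln(4.214) = 10779 × 1.438
W_by_gas = 15505 J.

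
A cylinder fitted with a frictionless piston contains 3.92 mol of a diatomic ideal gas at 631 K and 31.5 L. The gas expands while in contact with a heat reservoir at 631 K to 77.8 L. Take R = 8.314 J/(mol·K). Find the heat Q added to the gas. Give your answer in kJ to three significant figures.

Isothermal ⇒ ΔU = 0, so Q = W = nRT ln(V₂/V₁).
Q = (3.92)(8.314)(631) ln(77.8/31.5) = 20565 × 0.9042 = 18594 J.

Q ≈ 18.6 kJ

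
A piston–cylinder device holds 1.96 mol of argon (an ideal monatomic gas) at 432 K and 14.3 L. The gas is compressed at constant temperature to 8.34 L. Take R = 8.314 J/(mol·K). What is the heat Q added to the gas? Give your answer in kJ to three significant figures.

Q ≈ -3.80 kJ

Isothermal ⇒ ΔU = 0, so Q = W = nRT ln(V₂/V₁).
Q = (1.96)(8.314)(432) ln(8.34/14.3) = 7040 × -0.5392 = -3796 J.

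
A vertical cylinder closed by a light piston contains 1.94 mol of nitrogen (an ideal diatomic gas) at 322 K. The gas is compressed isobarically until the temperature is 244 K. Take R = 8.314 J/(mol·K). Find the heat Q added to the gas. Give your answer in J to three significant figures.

Isobaric: W = nRΔT = (1.94)(8.314)(-78) = -1258 J.
ΔU = nCᵥΔT with Cᵥ = 5R/2: ΔU = (1.94)(20.79)(-78) = -3145 J.
Q = ΔU + W = -3145 − 1258 = -4403 J.

Q ≈ -4400 J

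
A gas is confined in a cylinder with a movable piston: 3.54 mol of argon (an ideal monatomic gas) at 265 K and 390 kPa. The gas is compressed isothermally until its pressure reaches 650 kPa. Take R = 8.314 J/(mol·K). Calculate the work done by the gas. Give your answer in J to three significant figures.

Isothermal process: W = nRT ln(V₂/V₁) = nRT ln(P₁/P₂).
W = (3.54)(8.314)(265) × ln(390/650)
  = 7799 × ln(0.6) = 7799 × -0.5108
W_by_gas = -3984 J.

W ≈ -3980 J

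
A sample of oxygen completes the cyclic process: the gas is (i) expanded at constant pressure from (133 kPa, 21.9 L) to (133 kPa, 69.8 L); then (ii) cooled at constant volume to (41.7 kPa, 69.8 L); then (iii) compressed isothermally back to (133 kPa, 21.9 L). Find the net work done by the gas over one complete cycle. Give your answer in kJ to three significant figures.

Leg (i): W = PΔV = (133)(69.8 − 21.9) = 6371 J.
Leg (ii): W = 0.
Leg (iii): W = PᵢVᵢ ln(V_f/Vᵢ) = (2911) ln(21.9/69.8) = -3374 J.
W_net = 6371 − 3374 = 2997 J.

W_net ≈ 3.00 kJ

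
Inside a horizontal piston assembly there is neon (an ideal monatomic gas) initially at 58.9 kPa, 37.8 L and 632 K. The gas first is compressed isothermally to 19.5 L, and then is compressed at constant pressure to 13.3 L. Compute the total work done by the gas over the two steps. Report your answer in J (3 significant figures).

W_total ≈ -2180 J

Step 1 (isothermal): W = P₁V₁ ln(V₂/V₁) = (2226) ln(19.5/37.8) = -1474 J.
After step 1: P = 114.2 kPa, V = 19.5 L, T = 632 K.
Step 2 (isobaric): W = PΔV = (114.2 kPa)(13.3 − 19.5 L) = -707.9 J.
W_total = -1474 − 707.9 = -2182 J.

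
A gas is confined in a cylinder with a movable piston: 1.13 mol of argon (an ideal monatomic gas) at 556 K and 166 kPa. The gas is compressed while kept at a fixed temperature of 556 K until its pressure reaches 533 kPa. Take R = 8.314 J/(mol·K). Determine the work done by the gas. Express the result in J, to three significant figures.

Isothermal process: W = nRT ln(V₂/V₁) = nRT ln(P₁/P₂).
W = (1.13)(8.314)(556) × ln(166/533)
  = 5224 × ln(0.3114) = 5224 × -1.167
W_by_gas = -6093 J.

W ≈ -6090 J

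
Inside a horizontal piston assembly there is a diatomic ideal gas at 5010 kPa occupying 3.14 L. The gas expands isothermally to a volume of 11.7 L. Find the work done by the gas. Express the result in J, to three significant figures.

W ≈ 20700 J

Isothermal: W = nRT ln(V₂/V₁) = P₁V₁ ln(V₂/V₁).
P₁V₁ = (5010 kPa)(3.14 L) = 15731 J.
W = 15731 × ln(11.7/3.14) = 15731 × 1.315
W_by_gas = 20693 J.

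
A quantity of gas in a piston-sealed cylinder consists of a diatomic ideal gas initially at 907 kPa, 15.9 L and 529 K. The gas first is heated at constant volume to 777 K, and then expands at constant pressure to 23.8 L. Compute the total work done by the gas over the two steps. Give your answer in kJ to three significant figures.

Step 1 (isochoric): W = 0 (constant volume).
After step 1: P = 1332 kPa (V unchanged).
Step 2 (isobaric): W = PΔV = (1332 kPa)(23.8 − 15.9 L) = 10524 J.
W_total = 0 + 10524 = 10524 J.

W_total ≈ 10.5 kJ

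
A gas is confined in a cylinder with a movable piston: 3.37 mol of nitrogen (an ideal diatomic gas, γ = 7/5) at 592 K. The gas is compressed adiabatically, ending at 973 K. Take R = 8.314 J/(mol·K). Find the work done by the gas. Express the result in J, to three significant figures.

W ≈ -26700 J

Adiabatic ⇒ Q = 0, so W_by = −ΔU = nCᵥ(T₁ − T₂).
Cᵥ = 5R/2 = 20.79 J/(mol·K).
W = (3.37)(20.79)(592 − 973) = -26687 J.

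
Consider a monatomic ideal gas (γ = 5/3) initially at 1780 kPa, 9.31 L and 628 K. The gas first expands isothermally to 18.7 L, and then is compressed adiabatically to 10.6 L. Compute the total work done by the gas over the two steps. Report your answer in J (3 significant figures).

W_total ≈ 123 J

Step 1 (isothermal): W = P₁V₁ ln(V₂/V₁) = (16572) ln(18.7/9.31) = 11558 J.
After step 1: P = 886.2 kPa, V = 18.7 L, T = 628 K.
Step 2 (adiabatic): W = (P₁V₁ − P₂V₂)/(γ−1) = (16572 − 24195)/0.667 = -11435 J.
W_total = 11558 − 11435 = 122.8 J.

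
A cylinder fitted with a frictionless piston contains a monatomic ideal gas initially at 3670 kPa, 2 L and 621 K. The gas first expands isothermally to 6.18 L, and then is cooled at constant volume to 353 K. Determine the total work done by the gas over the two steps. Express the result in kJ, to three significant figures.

W_total ≈ 8.28 kJ

Step 1 (isothermal): W = P₁V₁ ln(V₂/V₁) = (7340) ln(6.18/2) = 8281 J.
Step 2 (isochoric): W = 0 (constant volume).
W_total = 8281 + 0 = 8281 J.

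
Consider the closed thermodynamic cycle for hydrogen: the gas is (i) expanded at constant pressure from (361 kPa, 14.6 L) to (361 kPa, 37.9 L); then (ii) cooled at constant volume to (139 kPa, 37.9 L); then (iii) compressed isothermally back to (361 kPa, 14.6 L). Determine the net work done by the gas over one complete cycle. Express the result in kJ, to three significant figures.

Leg (i): W = PΔV = (361)(37.9 − 14.6) = 8411 J.
Leg (ii): W = 0.
Leg (iii): W = PᵢVᵢ ln(V_f/Vᵢ) = (5268) ln(14.6/37.9) = -5025 J.
W_net = 8411 − 5025 = 3386 J.

W_net ≈ 3.39 kJ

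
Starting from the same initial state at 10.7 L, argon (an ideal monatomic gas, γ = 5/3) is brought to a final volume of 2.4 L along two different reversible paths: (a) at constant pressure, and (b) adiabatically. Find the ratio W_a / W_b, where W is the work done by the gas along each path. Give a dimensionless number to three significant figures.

W_a / W_b ≈ 0.303

Path (a) isobaric: W = P₁(V₂ − V₁) → W_a/(P₁V₁) = -0.7757.
Path (b) adiabatic: W = P₁V₁(1 − (V₁/V₂)^(γ−1))/(γ−1) → W_b/(P₁V₁) = -2.563.
W_a / W_b = -0.7757 / -2.563 = 0.3026.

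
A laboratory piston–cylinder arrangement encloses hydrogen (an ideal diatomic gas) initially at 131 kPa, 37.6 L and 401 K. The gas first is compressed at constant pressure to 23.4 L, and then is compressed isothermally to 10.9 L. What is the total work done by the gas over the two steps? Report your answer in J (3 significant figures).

W_total ≈ -4200 J

Step 1 (isobaric): W = PΔV = (131 kPa)(23.4 − 37.6 L) = -1860 J.
After step 1: P = 131 kPa, V = 23.4 L, T = 249.6 K.
Step 2 (isothermal): W = P₁V₁ ln(V₂/V₁) = (3065) ln(10.9/23.4) = -2342 J.
W_total = -1860 − 2342 = -4202 J.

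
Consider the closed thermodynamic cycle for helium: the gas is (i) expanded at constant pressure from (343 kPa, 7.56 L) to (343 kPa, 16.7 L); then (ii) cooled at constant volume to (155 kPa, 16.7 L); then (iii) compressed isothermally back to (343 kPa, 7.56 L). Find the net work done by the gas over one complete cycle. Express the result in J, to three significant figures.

Leg (i): W = PΔV = (343)(16.7 − 7.56) = 3135 J.
Leg (ii): W = 0.
Leg (iii): W = PᵢVᵢ ln(V_f/Vᵢ) = (2588) ln(7.56/16.7) = -2051 J.
W_net = 3135 − 2051 = 1084 J.

W_net ≈ 1080 J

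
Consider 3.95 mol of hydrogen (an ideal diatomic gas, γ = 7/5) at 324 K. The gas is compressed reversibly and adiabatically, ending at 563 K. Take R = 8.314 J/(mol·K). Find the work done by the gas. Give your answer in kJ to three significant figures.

Adiabatic ⇒ Q = 0, so W_by = −ΔU = nCᵥ(T₁ − T₂).
Cᵥ = 5R/2 = 20.79 J/(mol·K).
W = (3.95)(20.79)(324 − 563) = -19622 J.

W ≈ -19.6 kJ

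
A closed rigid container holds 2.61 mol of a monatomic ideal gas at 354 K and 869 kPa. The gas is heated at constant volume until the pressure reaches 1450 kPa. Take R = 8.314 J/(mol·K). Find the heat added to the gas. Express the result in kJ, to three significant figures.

Q ≈ 7.70 kJ

Constant volume ⇒ W = 0, so Q = ΔU = nCᵥΔT with Cᵥ = 3R/2 = 12.47 J/(mol·K).
At constant V, T₂/T₁ = P₂/P₁ ⇒ ΔT = T₁(P₂/P₁ − 1) = 354·(1450/869 − 1) = 236.7 K.
ΔU = (2.61)(12.47)(236.7) = 7704 J.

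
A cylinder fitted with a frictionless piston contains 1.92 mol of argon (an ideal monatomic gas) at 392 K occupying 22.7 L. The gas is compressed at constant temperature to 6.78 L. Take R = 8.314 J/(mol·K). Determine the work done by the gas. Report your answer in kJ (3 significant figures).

W ≈ -7.56 kJ

Isothermal: W = nRT ln(V₂/V₁).
W = (1.92)(8.314)(392) × ln(6.78/22.7)
  = 6257 × -1.208
W_by_gas = -7561 J.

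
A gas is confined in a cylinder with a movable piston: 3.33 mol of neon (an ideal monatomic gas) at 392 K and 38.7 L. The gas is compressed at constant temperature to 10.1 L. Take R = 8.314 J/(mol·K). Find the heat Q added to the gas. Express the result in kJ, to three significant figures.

Isothermal ⇒ ΔU = 0, so Q = W = nRT ln(V₂/V₁).
Q = (3.33)(8.314)(392) ln(10.1/38.7) = 10853 × -1.343 = -14579 J.

Q ≈ -14.6 kJ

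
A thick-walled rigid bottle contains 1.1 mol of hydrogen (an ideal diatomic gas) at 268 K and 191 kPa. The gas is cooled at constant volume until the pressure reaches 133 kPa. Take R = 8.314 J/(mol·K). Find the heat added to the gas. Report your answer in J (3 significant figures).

Constant volume ⇒ W = 0, so Q = ΔU = nCᵥΔT with Cᵥ = 5R/2 = 20.79 J/(mol·K).
At constant V, T₂/T₁ = P₂/P₁ ⇒ ΔT = T₁(P₂/P₁ − 1) = 268·(133/191 − 1) = -81.38 K.
ΔU = (1.1)(20.79)(-81.38) = -1861 J.

Q ≈ -1860 J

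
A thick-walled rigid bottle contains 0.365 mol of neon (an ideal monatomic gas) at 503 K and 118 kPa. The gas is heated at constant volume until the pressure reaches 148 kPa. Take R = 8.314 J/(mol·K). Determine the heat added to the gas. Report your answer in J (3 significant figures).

Constant volume ⇒ W = 0, so Q = ΔU = nCᵥΔT with Cᵥ = 3R/2 = 12.47 J/(mol·K).
At constant V, T₂/T₁ = P₂/P₁ ⇒ ΔT = T₁(P₂/P₁ − 1) = 503·(148/118 − 1) = 127.9 K.
ΔU = (0.365)(12.47)(127.9) = 582.1 J.

Q ≈ 582 J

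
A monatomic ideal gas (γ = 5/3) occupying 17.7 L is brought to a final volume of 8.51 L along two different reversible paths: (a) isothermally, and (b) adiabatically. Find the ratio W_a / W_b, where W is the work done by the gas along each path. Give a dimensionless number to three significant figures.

Path (a) isothermal: W = P₁V₁ ln(V₂/V₁) → W_a/(P₁V₁) = -0.7323.
Path (b) adiabatic: W = P₁V₁(1 − (V₁/V₂)^(γ−1))/(γ−1) → W_b/(P₁V₁) = -0.9441.
W_a / W_b = -0.7323 / -0.9441 = 0.7757.

W_a / W_b ≈ 0.776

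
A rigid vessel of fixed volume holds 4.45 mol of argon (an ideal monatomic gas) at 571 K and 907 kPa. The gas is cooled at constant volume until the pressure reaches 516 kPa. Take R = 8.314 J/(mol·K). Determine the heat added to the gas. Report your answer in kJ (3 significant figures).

Constant volume ⇒ W = 0, so Q = ΔU = nCᵥΔT with Cᵥ = 3R/2 = 12.47 J/(mol·K).
At constant V, T₂/T₁ = P₂/P₁ ⇒ ΔT = T₁(P₂/P₁ − 1) = 571·(516/907 − 1) = -246.2 K.
ΔU = (4.45)(12.47)(-246.2) = -13661 J.

Q ≈ -13.7 kJ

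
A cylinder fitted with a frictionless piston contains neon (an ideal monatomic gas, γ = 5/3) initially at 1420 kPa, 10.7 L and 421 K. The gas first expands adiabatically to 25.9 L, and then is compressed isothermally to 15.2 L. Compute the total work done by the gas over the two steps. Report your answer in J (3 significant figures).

Step 1 (adiabatic): W = (P₁V₁ − P₂V₂)/(γ−1) = (15194 − 8428)/0.667 = 10149 J.
After step 1: P = 325.4 kPa, V = 25.9 L, T = 233.5 K.
Step 2 (isothermal): W = P₁V₁ ln(V₂/V₁) = (8428) ln(15.2/25.9) = -4492 J.
W_total = 10149 − 4492 = 5657 J.

W_total ≈ 5660 J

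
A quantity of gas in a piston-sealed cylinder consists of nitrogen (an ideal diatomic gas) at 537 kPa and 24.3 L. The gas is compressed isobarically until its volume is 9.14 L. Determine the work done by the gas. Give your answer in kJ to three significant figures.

W ≈ -8.14 kJ

Isobaric: W = P ΔV.
W = (537 kPa)(9.14 − 24.3 L) = (537)(-15.16) = -8141 J.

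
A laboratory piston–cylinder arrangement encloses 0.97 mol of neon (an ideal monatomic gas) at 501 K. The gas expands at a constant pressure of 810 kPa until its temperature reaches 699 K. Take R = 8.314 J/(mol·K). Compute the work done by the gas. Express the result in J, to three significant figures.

W ≈ 1600 J

Isobaric: W = P ΔV = nR ΔT.
W = (0.97)(8.314)(699 − 501) = 1597 J.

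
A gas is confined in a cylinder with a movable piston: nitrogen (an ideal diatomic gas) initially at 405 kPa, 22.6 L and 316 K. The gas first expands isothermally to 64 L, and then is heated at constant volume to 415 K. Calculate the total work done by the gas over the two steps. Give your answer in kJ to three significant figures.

W_total ≈ 9.53 kJ

Step 1 (isothermal): W = P₁V₁ ln(V₂/V₁) = (9153) ln(64/22.6) = 9528 J.
Step 2 (isochoric): W = 0 (constant volume).
W_total = 9528 + 0 = 9528 J.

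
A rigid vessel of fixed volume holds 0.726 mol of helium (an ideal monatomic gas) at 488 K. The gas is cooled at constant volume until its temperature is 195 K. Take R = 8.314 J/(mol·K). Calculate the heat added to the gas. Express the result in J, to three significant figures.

Constant volume ⇒ W = 0, so Q = ΔU = nCᵥΔT with Cᵥ = 3R/2 = 12.47 J/(mol·K).
ΔU = (0.726)(12.47)(195 − 488) = -2653 J.

Q ≈ -2650 J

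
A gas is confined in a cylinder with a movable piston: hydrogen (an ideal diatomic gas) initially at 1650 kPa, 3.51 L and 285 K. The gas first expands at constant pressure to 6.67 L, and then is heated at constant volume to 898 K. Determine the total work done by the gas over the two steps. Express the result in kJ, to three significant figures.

W_total ≈ 5.21 kJ

Step 1 (isobaric): W = PΔV = (1650 kPa)(6.67 − 3.51 L) = 5214 J.
Step 2 (isochoric): W = 0 (constant volume).
W_total = 5214 + 0 = 5214 J.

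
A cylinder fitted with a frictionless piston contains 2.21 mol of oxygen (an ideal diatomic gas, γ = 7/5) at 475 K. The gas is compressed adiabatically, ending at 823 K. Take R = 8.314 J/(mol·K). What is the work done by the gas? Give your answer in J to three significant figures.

Adiabatic ⇒ Q = 0, so W_by = −ΔU = nCᵥ(T₁ − T₂).
Cᵥ = 5R/2 = 20.79 J/(mol·K).
W = (2.21)(20.79)(475 − 823) = -15985 J.

W ≈ -16000 J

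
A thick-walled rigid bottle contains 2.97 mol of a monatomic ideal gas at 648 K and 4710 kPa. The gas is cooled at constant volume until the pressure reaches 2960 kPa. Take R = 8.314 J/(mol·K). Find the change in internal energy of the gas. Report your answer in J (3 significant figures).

ΔU ≈ -8920 J

Constant volume ⇒ W = 0, so Q = ΔU = nCᵥΔT with Cᵥ = 3R/2 = 12.47 J/(mol·K).
At constant V, T₂/T₁ = P₂/P₁ ⇒ ΔT = T₁(P₂/P₁ − 1) = 648·(2960/4710 − 1) = -240.8 K.
ΔU = (2.97)(12.47)(-240.8) = -8918 J.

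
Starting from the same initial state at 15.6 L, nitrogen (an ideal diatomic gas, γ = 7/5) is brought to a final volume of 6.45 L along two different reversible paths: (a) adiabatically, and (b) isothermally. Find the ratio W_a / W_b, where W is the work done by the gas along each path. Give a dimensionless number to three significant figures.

W_a / W_b ≈ 1.20

Path (a) adiabatic: W = P₁V₁(1 − (V₁/V₂)^(γ−1))/(γ−1) → W_a/(P₁V₁) = -1.059.
Path (b) isothermal: W = P₁V₁ ln(V₂/V₁) → W_b/(P₁V₁) = -0.8832.
W_a / W_b = -1.059 / -0.8832 = 1.199.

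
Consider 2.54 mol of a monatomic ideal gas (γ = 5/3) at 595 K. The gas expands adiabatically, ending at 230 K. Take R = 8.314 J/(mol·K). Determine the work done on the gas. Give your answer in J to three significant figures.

Adiabatic ⇒ Q = 0, so W_by = −ΔU = nCᵥ(T₁ − T₂).
Cᵥ = 3R/2 = 12.47 J/(mol·K).
W = (2.54)(12.47)(595 − 230) = 11562 J.
Work on gas = −W_by = -11562 J.

W ≈ -11600 J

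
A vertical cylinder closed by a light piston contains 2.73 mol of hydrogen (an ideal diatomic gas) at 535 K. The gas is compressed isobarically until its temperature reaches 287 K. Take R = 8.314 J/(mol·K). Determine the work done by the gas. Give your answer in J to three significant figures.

W ≈ -5630 J

Isobaric: W = P ΔV = nR ΔT.
W = (2.73)(8.314)(287 − 535) = -5629 J.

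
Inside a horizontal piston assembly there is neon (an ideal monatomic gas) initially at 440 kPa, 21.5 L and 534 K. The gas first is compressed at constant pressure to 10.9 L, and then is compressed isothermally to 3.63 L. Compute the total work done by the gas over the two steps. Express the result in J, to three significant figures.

W_total ≈ -9940 J

Step 1 (isobaric): W = PΔV = (440 kPa)(10.9 − 21.5 L) = -4664 J.
After step 1: P = 440 kPa, V = 10.9 L, T = 270.7 K.
Step 2 (isothermal): W = P₁V₁ ln(V₂/V₁) = (4796) ln(3.63/10.9) = -5273 J.
W_total = -4664 − 5273 = -9937 J.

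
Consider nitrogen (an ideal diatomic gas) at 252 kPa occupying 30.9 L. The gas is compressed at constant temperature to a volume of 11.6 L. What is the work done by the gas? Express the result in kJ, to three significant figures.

Isothermal: W = nRT ln(V₂/V₁) = P₁V₁ ln(V₂/V₁).
P₁V₁ = (252 kPa)(30.9 L) = 7787 J.
W = 7787 × ln(11.6/30.9) = 7787 × -0.9798
W_by_gas = -7629 J.

W ≈ -7.63 kJ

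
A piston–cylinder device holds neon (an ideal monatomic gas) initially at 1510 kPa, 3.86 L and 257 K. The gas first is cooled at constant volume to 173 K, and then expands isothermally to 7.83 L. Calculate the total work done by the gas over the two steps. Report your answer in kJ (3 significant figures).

Step 1 (isochoric): W = 0 (constant volume).
After step 1: P = 1016 kPa (V unchanged).
Step 2 (isothermal): W = P₁V₁ ln(V₂/V₁) = (3924) ln(7.83/3.86) = 2775 J.
W_total = 0 + 2775 = 2775 J.

W_total ≈ 2.78 kJ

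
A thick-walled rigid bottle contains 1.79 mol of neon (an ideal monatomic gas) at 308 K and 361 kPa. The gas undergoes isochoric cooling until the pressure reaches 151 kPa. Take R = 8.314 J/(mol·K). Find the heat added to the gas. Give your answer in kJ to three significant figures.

Q ≈ -4.00 kJ

Constant volume ⇒ W = 0, so Q = ΔU = nCᵥΔT with Cᵥ = 3R/2 = 12.47 J/(mol·K).
At constant V, T₂/T₁ = P₂/P₁ ⇒ ΔT = T₁(P₂/P₁ − 1) = 308·(151/361 − 1) = -179.2 K.
ΔU = (1.79)(12.47)(-179.2) = -4000 J.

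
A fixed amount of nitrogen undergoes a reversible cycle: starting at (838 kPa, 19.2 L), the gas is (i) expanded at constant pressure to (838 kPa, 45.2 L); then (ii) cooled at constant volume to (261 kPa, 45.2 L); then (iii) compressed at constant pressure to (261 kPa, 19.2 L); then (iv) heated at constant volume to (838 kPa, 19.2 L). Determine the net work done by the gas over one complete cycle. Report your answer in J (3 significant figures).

W_net ≈ 15000 J

Constant-volume legs do no work.
W(i) = (838)(45.2 − 19.2) = 21788 J; W(iii) = (261)(19.2 − 45.2) = -6786 J.
W_net = 21788 − 6786 = 15002 J (the clockwise enclosed area).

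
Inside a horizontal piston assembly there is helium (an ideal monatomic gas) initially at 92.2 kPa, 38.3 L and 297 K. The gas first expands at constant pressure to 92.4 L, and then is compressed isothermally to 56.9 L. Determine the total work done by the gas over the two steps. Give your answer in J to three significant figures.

Step 1 (isobaric): W = PΔV = (92.2 kPa)(92.4 − 38.3 L) = 4988 J.
After step 1: P = 92.2 kPa, V = 92.4 L, T = 716.5 K.
Step 2 (isothermal): W = P₁V₁ ln(V₂/V₁) = (8519) ln(56.9/92.4) = -4130 J.
W_total = 4988 − 4130 = 857.6 J.

W_total ≈ 858 J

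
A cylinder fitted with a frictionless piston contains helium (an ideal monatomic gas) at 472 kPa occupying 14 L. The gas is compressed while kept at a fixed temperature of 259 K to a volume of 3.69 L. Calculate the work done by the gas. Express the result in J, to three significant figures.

Isothermal: W = nRT ln(V₂/V₁) = P₁V₁ ln(V₂/V₁).
P₁V₁ = (472 kPa)(14 L) = 6608 J.
W = 6608 × ln(3.69/14) = 6608 × -1.333
W_by_gas = -8811 J.

W ≈ -8810 J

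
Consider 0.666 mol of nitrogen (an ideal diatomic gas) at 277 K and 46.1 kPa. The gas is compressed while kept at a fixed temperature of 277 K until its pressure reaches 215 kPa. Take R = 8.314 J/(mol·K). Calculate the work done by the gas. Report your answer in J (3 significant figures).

Isothermal process: W = nRT ln(V₂/V₁) = nRT ln(P₁/P₂).
W = (0.666)(8.314)(277) × ln(46.1/215)
  = 1534 × ln(0.2144) = 1534 × -1.54
W_by_gas = -2362 J.

W ≈ -2360 J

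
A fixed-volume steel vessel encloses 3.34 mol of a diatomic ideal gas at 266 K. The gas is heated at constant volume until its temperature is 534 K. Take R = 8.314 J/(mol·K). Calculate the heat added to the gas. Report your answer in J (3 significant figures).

Constant volume ⇒ W = 0, so Q = ΔU = nCᵥΔT with Cᵥ = 5R/2 = 20.79 J/(mol·K).
ΔU = (3.34)(20.79)(534 − 266) = 18605 J.

Q ≈ 18600 J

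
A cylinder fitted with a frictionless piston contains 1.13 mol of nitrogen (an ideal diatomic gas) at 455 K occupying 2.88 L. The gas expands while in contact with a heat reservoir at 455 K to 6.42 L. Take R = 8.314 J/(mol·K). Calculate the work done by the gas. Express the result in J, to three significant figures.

W ≈ 3430 J

Isothermal: W = nRT ln(V₂/V₁).
W = (1.13)(8.314)(455) × ln(6.42/2.88)
  = 4275 × 0.8016
W_by_gas = 3427 J.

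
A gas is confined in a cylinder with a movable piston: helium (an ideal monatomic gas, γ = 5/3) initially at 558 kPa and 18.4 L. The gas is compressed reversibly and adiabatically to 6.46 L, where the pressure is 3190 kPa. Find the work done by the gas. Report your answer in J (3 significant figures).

Adiabatic: W = (P₁V₁ − P₂V₂)/(γ − 1) with γ = 5/3.
P₁V₁ = 10267 J, P₂V₂ = 20607 J.
W = (10267 − 20607) / 0.6667 = -15510 J.

W ≈ -15500 J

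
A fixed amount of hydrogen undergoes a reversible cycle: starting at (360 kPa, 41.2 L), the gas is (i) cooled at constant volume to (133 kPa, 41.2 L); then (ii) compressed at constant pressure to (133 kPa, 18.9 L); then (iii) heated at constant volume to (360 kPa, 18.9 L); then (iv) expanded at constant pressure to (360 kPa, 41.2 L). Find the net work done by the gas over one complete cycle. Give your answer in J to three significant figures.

W_net ≈ 5060 J

Constant-volume legs do no work.
W(ii) = (133)(18.9 − 41.2) = -2966 J; W(iv) = (360)(41.2 − 18.9) = 8028 J.
W_net = -2966 + 8028 = 5062 J (the clockwise enclosed area).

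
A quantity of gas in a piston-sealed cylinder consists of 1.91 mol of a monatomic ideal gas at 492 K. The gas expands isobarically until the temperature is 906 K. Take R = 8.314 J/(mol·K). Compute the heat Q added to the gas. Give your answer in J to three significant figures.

Q ≈ 16400 J

Isobaric: W = nRΔT = (1.91)(8.314)(414) = 6574 J.
ΔU = nCᵥΔT with Cᵥ = 3R/2: ΔU = (1.91)(12.47)(414) = 9861 J.
Q = ΔU + W = 9861 + 6574 = 16436 J.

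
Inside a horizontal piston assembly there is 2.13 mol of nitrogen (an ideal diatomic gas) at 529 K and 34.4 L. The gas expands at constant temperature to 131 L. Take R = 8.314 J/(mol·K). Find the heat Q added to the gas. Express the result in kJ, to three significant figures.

Q ≈ 12.5 kJ

Isothermal ⇒ ΔU = 0, so Q = W = nRT ln(V₂/V₁).
Q = (2.13)(8.314)(529) ln(131/34.4) = 9368 × 1.337 = 12526 J.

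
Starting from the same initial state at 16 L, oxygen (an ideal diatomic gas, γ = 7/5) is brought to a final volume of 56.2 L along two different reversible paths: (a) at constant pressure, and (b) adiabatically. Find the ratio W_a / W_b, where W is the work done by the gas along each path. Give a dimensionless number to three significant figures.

Path (a) isobaric: W = P₁(V₂ − V₁) → W_a/(P₁V₁) = 2.513.
Path (b) adiabatic: W = P₁V₁(1 − (V₁/V₂)^(γ−1))/(γ−1) → W_b/(P₁V₁) = 0.9875.
W_a / W_b = 2.513 / 0.9875 = 2.544.

W_a / W_b ≈ 2.54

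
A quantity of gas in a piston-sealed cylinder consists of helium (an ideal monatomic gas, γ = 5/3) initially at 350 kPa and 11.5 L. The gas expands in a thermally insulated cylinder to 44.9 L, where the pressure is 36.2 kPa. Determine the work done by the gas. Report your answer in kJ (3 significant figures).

W ≈ 3.60 kJ

Adiabatic: W = (P₁V₁ − P₂V₂)/(γ − 1) with γ = 5/3.
P₁V₁ = 4025 J, P₂V₂ = 1625 J.
W = (4025 − 1625) / 0.6667 = 3599 J.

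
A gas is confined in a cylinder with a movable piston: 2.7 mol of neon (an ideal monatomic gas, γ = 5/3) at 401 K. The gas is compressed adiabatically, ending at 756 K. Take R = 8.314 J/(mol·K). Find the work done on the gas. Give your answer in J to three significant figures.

W ≈ 12000 J

Adiabatic ⇒ Q = 0, so W_by = −ΔU = nCᵥ(T₁ − T₂).
Cᵥ = 3R/2 = 12.47 J/(mol·K).
W = (2.7)(12.47)(401 − 756) = -11953 J.
Work on gas = −W_by = 11953 J.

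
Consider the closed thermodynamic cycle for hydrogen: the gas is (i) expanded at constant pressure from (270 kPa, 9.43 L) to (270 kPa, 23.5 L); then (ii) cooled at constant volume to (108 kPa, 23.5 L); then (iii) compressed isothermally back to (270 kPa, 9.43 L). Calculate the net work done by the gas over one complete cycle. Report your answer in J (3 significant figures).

Leg (i): W = PΔV = (270)(23.5 − 9.43) = 3799 J.
Leg (ii): W = 0.
Leg (iii): W = PᵢVᵢ ln(V_f/Vᵢ) = (2538) ln(9.43/23.5) = -2317 J.
W_net = 3799 − 2317 = 1481 J.

W_net ≈ 1480 J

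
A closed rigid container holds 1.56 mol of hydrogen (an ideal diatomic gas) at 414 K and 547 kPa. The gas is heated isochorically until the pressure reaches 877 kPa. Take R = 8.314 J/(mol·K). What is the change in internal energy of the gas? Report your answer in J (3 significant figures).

Constant volume ⇒ W = 0, so Q = ΔU = nCᵥΔT with Cᵥ = 5R/2 = 20.79 J/(mol·K).
At constant V, T₂/T₁ = P₂/P₁ ⇒ ΔT = T₁(P₂/P₁ − 1) = 414·(877/547 − 1) = 249.8 K.
ΔU = (1.56)(20.79)(249.8) = 8098 J.

ΔU ≈ 8100 J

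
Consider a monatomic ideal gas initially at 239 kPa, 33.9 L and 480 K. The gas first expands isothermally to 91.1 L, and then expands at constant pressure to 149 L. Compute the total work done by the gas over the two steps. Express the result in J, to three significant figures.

W_total ≈ 13200 J

Step 1 (isothermal): W = P₁V₁ ln(V₂/V₁) = (8102) ln(91.1/33.9) = 8009 J.
After step 1: P = 88.94 kPa, V = 91.1 L, T = 480 K.
Step 2 (isobaric): W = PΔV = (88.94 kPa)(149 − 91.1 L) = 5149 J.
W_total = 8009 + 5149 = 13159 J.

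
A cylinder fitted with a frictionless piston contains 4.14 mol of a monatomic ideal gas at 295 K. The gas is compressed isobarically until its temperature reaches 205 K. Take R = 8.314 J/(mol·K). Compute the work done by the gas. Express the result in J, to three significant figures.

W ≈ -3100 J

Isobaric: W = P ΔV = nR ΔT.
W = (4.14)(8.314)(205 − 295) = -3098 J.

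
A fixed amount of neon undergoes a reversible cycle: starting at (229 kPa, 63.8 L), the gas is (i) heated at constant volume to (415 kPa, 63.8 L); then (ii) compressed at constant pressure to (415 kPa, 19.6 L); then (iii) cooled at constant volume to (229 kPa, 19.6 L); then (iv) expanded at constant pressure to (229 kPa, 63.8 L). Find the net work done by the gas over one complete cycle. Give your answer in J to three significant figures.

Constant-volume legs do no work.
W(ii) = (415)(19.6 − 63.8) = -18343 J; W(iv) = (229)(63.8 − 19.6) = 10122 J.
W_net = -18343 + 10122 = -8221 J (the counter-clockwise enclosed area).

W_net ≈ -8220 J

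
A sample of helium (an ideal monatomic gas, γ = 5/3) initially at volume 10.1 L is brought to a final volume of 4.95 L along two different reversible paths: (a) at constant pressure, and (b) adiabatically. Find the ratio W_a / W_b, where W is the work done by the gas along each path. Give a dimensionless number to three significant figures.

W_a / W_b ≈ 0.558

Path (a) isobaric: W = P₁(V₂ − V₁) → W_a/(P₁V₁) = -0.5099.
Path (b) adiabatic: W = P₁V₁(1 − (V₁/V₂)^(γ−1))/(γ−1) → W_b/(P₁V₁) = -0.9131.
W_a / W_b = -0.5099 / -0.9131 = 0.5585.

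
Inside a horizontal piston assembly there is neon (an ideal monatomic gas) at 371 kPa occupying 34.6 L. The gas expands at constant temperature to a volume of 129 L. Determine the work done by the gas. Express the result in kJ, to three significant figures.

W ≈ 16.9 kJ

Isothermal: W = nRT ln(V₂/V₁) = P₁V₁ ln(V₂/V₁).
P₁V₁ = (371 kPa)(34.6 L) = 12837 J.
W = 12837 × ln(129/34.6) = 12837 × 1.316
W_by_gas = 16892 J.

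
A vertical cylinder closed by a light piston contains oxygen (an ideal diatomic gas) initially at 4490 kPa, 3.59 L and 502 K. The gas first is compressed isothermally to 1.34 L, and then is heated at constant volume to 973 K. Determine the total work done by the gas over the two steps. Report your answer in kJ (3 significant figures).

W_total ≈ -15.9 kJ

Step 1 (isothermal): W = P₁V₁ ln(V₂/V₁) = (16119) ln(1.34/3.59) = -15885 J.
Step 2 (isochoric): W = 0 (constant volume).
W_total = -15885 + 0 = -15885 J.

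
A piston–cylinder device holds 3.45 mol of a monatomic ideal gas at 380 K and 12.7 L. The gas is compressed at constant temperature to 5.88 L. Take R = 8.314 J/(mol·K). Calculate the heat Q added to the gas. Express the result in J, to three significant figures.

Q ≈ -8390 J

Isothermal ⇒ ΔU = 0, so Q = W = nRT ln(V₂/V₁).
Q = (3.45)(8.314)(380) ln(5.88/12.7) = 10900 × -0.77 = -8393 J.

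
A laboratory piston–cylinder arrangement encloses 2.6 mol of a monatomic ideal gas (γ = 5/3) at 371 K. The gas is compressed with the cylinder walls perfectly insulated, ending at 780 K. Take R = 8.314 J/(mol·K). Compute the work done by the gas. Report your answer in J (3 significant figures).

W ≈ -13300 J

Adiabatic ⇒ Q = 0, so W_by = −ΔU = nCᵥ(T₁ − T₂).
Cᵥ = 3R/2 = 12.47 J/(mol·K).
W = (2.6)(12.47)(371 − 780) = -13262 J.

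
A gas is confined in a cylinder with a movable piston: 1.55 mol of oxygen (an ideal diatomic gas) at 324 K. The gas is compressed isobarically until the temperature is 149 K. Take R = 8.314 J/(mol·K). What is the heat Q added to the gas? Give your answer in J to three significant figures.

Isobaric: W = nRΔT = (1.55)(8.314)(-175) = -2255 J.
ΔU = nCᵥΔT with Cᵥ = 5R/2: ΔU = (1.55)(20.79)(-175) = -5638 J.
Q = ΔU + W = -5638 − 2255 = -7893 J.

Q ≈ -7890 J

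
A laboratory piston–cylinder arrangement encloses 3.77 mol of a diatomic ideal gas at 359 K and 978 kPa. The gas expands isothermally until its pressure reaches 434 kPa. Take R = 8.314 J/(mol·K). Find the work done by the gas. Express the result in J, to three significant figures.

Isothermal process: W = nRT ln(V₂/V₁) = nRT ln(P₁/P₂).
W = (3.77)(8.314)(359) × ln(978/434)
  = 11252 × ln(2.253) = 11252 × 0.8125
W_by_gas = 9142 J.

W ≈ 9140 J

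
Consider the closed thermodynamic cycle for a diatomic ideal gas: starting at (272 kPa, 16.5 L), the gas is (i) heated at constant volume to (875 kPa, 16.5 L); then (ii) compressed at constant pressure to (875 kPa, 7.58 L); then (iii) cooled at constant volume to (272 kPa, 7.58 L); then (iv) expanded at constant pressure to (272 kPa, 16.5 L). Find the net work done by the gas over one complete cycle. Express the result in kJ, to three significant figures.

W_net ≈ -5.38 kJ

Constant-volume legs do no work.
W(ii) = (875)(7.58 − 16.5) = -7805 J; W(iv) = (272)(16.5 − 7.58) = 2426 J.
W_net = -7805 + 2426 = -5379 J (the counter-clockwise enclosed area).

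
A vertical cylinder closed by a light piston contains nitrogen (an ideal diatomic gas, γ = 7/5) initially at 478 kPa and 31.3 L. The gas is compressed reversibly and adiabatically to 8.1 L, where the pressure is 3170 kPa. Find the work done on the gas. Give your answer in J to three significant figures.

W ≈ 26800 J

Adiabatic: W = (P₁V₁ − P₂V₂)/(γ − 1) with γ = 7/5.
P₁V₁ = 14961 J, P₂V₂ = 25677 J.
W = (14961 − 25677) / 0.4 = -26789 J.
Work on gas = −W_by = 26789 J.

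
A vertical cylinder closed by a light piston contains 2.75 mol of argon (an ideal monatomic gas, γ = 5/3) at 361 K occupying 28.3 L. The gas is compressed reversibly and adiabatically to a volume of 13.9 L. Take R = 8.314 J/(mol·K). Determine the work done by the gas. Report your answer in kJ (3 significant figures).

Adiabatic: TV^(γ−1) = const with γ = 5/3.
T₂ = T₁ (V₁/V₂)^(γ−1) = 361 × (28.3/13.9)^0.667 = 361 × 1.606 = 579.9 K.
W_by = nCᵥ(T₁ − T₂) = (2.75)(12.47)(361 − 579.9) = -7507 J.

W ≈ -7.51 kJ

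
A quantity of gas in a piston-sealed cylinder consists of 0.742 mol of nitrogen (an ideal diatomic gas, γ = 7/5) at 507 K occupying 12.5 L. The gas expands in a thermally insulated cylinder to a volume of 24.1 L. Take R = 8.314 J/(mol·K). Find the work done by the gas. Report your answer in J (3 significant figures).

W ≈ 1810 J

Adiabatic: TV^(γ−1) = const with γ = 7/5.
T₂ = T₁ (V₁/V₂)^(γ−1) = 507 × (12.5/24.1)^0.4 = 507 × 0.7691 = 389.9 K.
W_by = nCᵥ(T₁ − T₂) = (0.742)(20.79)(507 − 389.9) = 1806 J.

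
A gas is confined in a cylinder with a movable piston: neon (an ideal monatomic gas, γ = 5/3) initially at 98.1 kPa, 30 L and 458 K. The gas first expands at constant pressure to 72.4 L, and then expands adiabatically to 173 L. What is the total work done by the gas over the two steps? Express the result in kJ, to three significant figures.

W_total ≈ 8.85 kJ

Step 1 (isobaric): W = PΔV = (98.1 kPa)(72.4 − 30 L) = 4159 J.
After step 1: P = 98.1 kPa, V = 72.4 L, T = 1105 K.
Step 2 (adiabatic): W = (P₁V₁ − P₂V₂)/(γ−1) = (7102 − 3974)/0.667 = 4693 J.
W_total = 4159 + 4693 = 8852 J.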